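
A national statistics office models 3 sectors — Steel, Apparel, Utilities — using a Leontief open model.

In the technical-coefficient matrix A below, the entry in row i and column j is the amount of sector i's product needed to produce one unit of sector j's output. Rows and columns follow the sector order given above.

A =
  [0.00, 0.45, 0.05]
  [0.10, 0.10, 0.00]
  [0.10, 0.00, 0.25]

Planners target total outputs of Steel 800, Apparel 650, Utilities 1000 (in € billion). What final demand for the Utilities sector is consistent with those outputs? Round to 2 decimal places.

I − A =
  [   1.00    -0.45    -0.05]
  [  -0.10     0.90     0.00]
  [  -0.10     0.00     0.75]
d = (I − A) x:
  d_S = (+1.00)·800 + (-0.45)·650 + (-0.05)·1000 = 457.50
  d_A = (-0.10)·800 + (+0.90)·650 + (+0.00)·1000 = 505.00
  d_U = (-0.10)·800 + (+0.00)·650 + (+0.75)·1000 = 670.00

d_U = 670.00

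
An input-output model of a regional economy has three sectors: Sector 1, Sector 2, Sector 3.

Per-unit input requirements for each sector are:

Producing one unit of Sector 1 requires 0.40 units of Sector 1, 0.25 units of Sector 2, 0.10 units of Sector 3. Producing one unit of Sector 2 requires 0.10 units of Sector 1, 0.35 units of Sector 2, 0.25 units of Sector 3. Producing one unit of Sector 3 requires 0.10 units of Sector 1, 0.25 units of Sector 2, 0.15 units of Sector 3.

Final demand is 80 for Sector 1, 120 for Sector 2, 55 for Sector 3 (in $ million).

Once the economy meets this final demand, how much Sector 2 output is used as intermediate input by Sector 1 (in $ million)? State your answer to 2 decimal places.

z_21 = 55.68

I − A =
  [   0.60    -0.10    -0.10]
  [  -0.25     0.65    -0.25]
  [  -0.10    -0.25     0.85]
Cofactors of I−A, C_ij = (−1)^(i+j)·(minor ij) (rows/columns in the sector order above):
  C_11 = (0.65)(0.85) − (-0.25)(-0.25) = 0.4900
  C_12 = −[(-0.25)(0.85) − (-0.25)(-0.10)] = 0.2375
  C_13 = (-0.25)(-0.25) − (0.65)(-0.10) = 0.1275
  C_21 = −[(-0.10)(0.85) − (-0.10)(-0.25)] = 0.1100
  C_22 = (0.60)(0.85) − (-0.10)(-0.10) = 0.5000
  C_23 = −[(0.60)(-0.25) − (-0.10)(-0.10)] = 0.1600
  C_31 = (-0.10)(-0.25) − (-0.10)(0.65) = 0.0900
  C_32 = −[(0.60)(-0.25) − (-0.10)(-0.25)] = 0.1750
  C_33 = (0.60)(0.65) − (-0.10)(-0.25) = 0.3650
det(I−A) = Σ_j (I−A)_1j·C_1j = (0.60)(0.4900) + (-0.10)(0.2375) + (-0.10)(0.1275) = 0.2575
adj(I−A) = Cᵀ =
  [ 0.4900   0.1100   0.0900]
  [ 0.2375   0.5000   0.1750]
  [ 0.1275   0.1600   0.3650]
(I − A)⁻¹ = adj(I−A) / det(I−A) ≈
  [   1.9029     0.4272     0.3495]
  [   0.9223     1.9417     0.6796]
  [   0.4951     0.6214     1.4175]
First solve x = (I − A)⁻¹ d = adj(I−A)·d / det(I−A); in particular x_1 = (0.4900·80 + 0.1100·120 + 0.0900·55) / 0.2575 = 57.35 / 0.2575 ≈ 222.7184.
Intermediate flow from 2 to 1: z_21 = a_21 · x_1 = 0.25 × 57.35 / 0.2575 = 14.3375 / 0.2575 ≈ 55.68.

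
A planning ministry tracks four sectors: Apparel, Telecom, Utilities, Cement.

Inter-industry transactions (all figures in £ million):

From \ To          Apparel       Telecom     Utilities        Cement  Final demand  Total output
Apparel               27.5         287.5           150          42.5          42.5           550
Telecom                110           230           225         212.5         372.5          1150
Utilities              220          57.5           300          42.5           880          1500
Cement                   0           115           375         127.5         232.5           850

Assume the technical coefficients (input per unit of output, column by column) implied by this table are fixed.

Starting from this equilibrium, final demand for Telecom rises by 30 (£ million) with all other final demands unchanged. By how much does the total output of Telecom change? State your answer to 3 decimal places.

Technical coefficients a_ij = z_ij / X_j:
  a_AA = 27.5/550 = 0.05, a_TA = 110/550 = 0.20, a_UA = 220/550 = 0.40, a_CA = 0/550 = 0.00
  a_AT = 287.5/1150 = 0.25, a_TT = 230/1150 = 0.20, a_UT = 57.5/1150 = 0.05, a_CT = 115/1150 = 0.10
  a_AU = 150/1500 = 0.10, a_TU = 225/1500 = 0.15, a_UU = 300/1500 = 0.20, a_CU = 375/1500 = 0.25
  a_AC = 42.5/850 = 0.05, a_TC = 212.5/850 = 0.25, a_UC = 42.5/850 = 0.05, a_CC = 127.5/850 = 0.15
I − A =
  [   0.95    -0.25    -0.10    -0.05]
  [  -0.20     0.80    -0.15    -0.25]
  [  -0.40    -0.05     0.80    -0.05]
  [   0.00    -0.10    -0.25     0.85]
Compute the cofactors C_ij = (−1)^(i+j)·(3×3 minor ij) of I−A; the adjugate is their transpose:
adj(I−A) = Cᵀ =
  [ 0.503750   0.176250   0.123750   0.088750]
  [ 0.209500   0.595125   0.200000   0.199125]
  [ 0.271500   0.132125   0.578750   0.088875]
  [ 0.104500   0.108875   0.193750   0.512875]
det(I−A) = Σ_j (I−A)_1j·C_1j = (0.95)(0.503750) + (-0.25)(0.209500) + (-0.10)(0.271500) + (-0.05)(0.104500) = 0.3938125
(I − A)⁻¹ = adj(I−A) / det(I−A) ≈
  [   1.2792     0.4475     0.3142     0.2254]
  [   0.5320     1.5112     0.5079     0.5056]
  [   0.6894     0.3355     1.4696     0.2257]
  [   0.2654     0.2765     0.4920     1.3023]
Δx = (I − A)⁻¹ Δd with Δd having +30 in the Telecom component and 0 elsewhere.
So Δx_T = L_TT · (+30), where L_TT = adj(I−A)_TT / det(I−A) = 0.595125 / 0.3938125.
Δx_T = 0.595125 × (+30) / 0.3938125 = 17.85375 / 0.3938125 ≈ 45.336.

Δx_T = 45.336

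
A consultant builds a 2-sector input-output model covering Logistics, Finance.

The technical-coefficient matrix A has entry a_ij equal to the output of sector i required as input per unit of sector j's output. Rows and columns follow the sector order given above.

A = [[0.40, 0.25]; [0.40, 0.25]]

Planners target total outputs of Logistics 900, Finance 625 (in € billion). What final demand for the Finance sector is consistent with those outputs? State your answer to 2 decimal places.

d_2 = 108.75

I − A =
  [   0.60    -0.25]
  [  -0.40     0.75]
d = (I − A) x:
  d_1 = (+0.60)·900 + (-0.25)·625 = 383.75
  d_2 = (-0.40)·900 + (+0.75)·625 = 108.75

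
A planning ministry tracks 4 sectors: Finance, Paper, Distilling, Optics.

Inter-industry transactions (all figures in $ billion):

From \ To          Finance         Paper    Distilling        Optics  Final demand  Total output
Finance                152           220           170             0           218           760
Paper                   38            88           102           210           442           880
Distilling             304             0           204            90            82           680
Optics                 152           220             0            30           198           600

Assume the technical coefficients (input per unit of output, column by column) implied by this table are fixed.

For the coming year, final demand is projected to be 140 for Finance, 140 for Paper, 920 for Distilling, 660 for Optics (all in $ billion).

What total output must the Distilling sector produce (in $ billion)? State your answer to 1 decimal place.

Technical coefficients a_ij = z_ij / X_j:
  a_FF = 152/760 = 0.20, a_PF = 38/760 = 0.05, a_DF = 304/760 = 0.40, a_OF = 152/760 = 0.20
  a_FP = 220/880 = 0.25, a_PP = 88/880 = 0.10, a_DP = 0/880 = 0.00, a_OP = 220/880 = 0.25
  a_FD = 170/680 = 0.25, a_PD = 102/680 = 0.15, a_DD = 204/680 = 0.30, a_OD = 0/680 = 0.00
  a_FO = 0/600 = 0.00, a_PO = 210/600 = 0.35, a_DO = 90/600 = 0.15, a_OO = 30/600 = 0.05
I − A =
  [   0.80    -0.25    -0.25     0.00]
  [  -0.05     0.90    -0.15    -0.35]
  [  -0.40     0.00     0.70    -0.15]
  [  -0.20    -0.25     0.00     0.95]
Compute the cofactors C_ij = (−1)^(i+j)·(3×3 minor ij) of I−A; the adjugate is their transpose:
adj(I−A) = Cᵀ =
  [ 0.531625   0.175625   0.227500   0.100625]
  [ 0.143750   0.429500   0.143375   0.180875]
  [ 0.335875   0.132500   0.584625   0.141125]
  [ 0.149750   0.150000   0.085625   0.390250]
det(I−A) = Σ_j (I−A)_1j·C_1j = (0.80)(0.531625) + (-0.25)(0.143750) + (-0.25)(0.335875) + (0.00)(0.149750) = 0.30539375
(I − A)⁻¹ = adj(I−A) / det(I−A) ≈
  [   1.7408     0.5751     0.7449     0.3295]
  [   0.4707     1.4064     0.4695     0.5923]
  [   1.0998     0.4339     1.9143     0.4621]
  [   0.4904     0.4912     0.2804     1.2779]
x = (I − A)⁻¹ d = adj(I−A)·d / det(I−A), with det(I−A) = 0.30539375:
  x_F = (0.531625·140 + 0.175625·140 + 0.227500·920 + 0.100625·660) / 0.30539375 = 374.7275 / 0.30539375 ≈ 1227.0
  x_P = (0.143750·140 + 0.429500·140 + 0.143375·920 + 0.180875·660) / 0.30539375 = 331.5375 / 0.30539375 ≈ 1085.6
  x_D = (0.335875·140 + 0.132500·140 + 0.584625·920 + 0.141125·660) / 0.30539375 = 696.57 / 0.30539375 ≈ 2280.9
  x_O = (0.149750·140 + 0.150000·140 + 0.085625·920 + 0.390250·660) / 0.30539375 = 378.305 / 0.30539375 ≈ 1238.7

x_D = 2280.9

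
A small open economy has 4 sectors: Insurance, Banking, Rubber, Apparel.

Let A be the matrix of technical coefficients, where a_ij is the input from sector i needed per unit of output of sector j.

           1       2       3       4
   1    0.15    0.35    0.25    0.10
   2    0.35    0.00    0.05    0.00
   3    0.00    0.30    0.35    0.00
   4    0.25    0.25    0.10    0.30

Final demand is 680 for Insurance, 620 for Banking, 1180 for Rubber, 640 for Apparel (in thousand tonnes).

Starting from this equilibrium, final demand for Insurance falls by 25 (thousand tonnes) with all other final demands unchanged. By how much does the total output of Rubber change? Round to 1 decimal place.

I − A =
  [   0.85    -0.35    -0.25    -0.10]
  [  -0.35     1.00    -0.05     0.00]
  [   0.00    -0.30     0.65     0.00]
  [  -0.25    -0.25    -0.10     0.70]
Compute the cofactors C_ij = (−1)^(i+j)·(3×3 minor ij) of I−A; the adjugate is their transpose:
adj(I−A) = Cᵀ =
  [ 0.444500   0.231000   0.198500   0.063500]
  [ 0.159250   0.370500   0.093250   0.022750]
  [ 0.073500   0.171000   0.475500   0.010500]
  [ 0.226125   0.239250   0.172125   0.433875]
det(I−A) = Σ_j (I−A)_1j·C_1j = (0.85)(0.444500) + (-0.35)(0.159250) + (-0.25)(0.073500) + (-0.10)(0.226125) = 0.2811
(I − A)⁻¹ = adj(I−A) / det(I−A) ≈
  [   1.5813     0.8218     0.7062     0.2259]
  [   0.5665     1.3180     0.3317     0.0809]
  [   0.2615     0.6083     1.6916     0.0374]
  [   0.8044     0.8511     0.6123     1.5435]
Δx = (I − A)⁻¹ Δd with Δd having -25 in the Insurance component and 0 elsewhere.
So Δx_3 = L_31 · (-25), where L_31 = adj(I−A)_31 / det(I−A) = 0.073500 / 0.2811.
Δx_3 = 0.073500 × (-25) / 0.2811 = -1.8375 / 0.2811 ≈ -6.5.

Δx_3 = -6.5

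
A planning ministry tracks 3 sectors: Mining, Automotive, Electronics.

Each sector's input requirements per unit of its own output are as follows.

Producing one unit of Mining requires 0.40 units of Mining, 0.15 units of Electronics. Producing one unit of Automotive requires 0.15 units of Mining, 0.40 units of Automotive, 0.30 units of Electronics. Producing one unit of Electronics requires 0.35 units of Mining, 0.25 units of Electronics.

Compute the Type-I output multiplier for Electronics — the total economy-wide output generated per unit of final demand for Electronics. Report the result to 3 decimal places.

I − A =
  [   0.60    -0.15    -0.35]
  [   0.00     0.60     0.00]
  [  -0.15    -0.30     0.75]
Cofactors of I−A, C_ij = (−1)^(i+j)·(minor ij) (rows/columns in the sector order above):
  C_11 = (0.60)(0.75) − (0.00)(-0.30) = 0.4500
  C_12 = −[(0.00)(0.75) − (0.00)(-0.15)] = 0.0000
  C_13 = (0.00)(-0.30) − (0.60)(-0.15) = 0.0900
  C_21 = −[(-0.15)(0.75) − (-0.35)(-0.30)] = 0.2175
  C_22 = (0.60)(0.75) − (-0.35)(-0.15) = 0.3975
  C_23 = −[(0.60)(-0.30) − (-0.15)(-0.15)] = 0.2025
  C_31 = (-0.15)(0.00) − (-0.35)(0.60) = 0.2100
  C_32 = −[(0.60)(0.00) − (-0.35)(0.00)] = 0.0000
  C_33 = (0.60)(0.60) − (-0.15)(0.00) = 0.3600
det(I−A) = Σ_j (I−A)_1j·C_1j = (0.60)(0.4500) + (-0.15)(0.0000) + (-0.35)(0.0900) = 0.2385
adj(I−A) = Cᵀ =
  [ 0.4500   0.2175   0.2100]
  [ 0.0000   0.3975   0.0000]
  [ 0.0900   0.2025   0.3600]
(I − A)⁻¹ = adj(I−A) / det(I−A) ≈
  [   1.8868     0.9119     0.8805]
  [   0.0000     1.6667     0.0000]
  [   0.3774     0.8491     1.5094]
The output multiplier for sector j is the column-j sum of the Leontief inverse (I − A)⁻¹ = adj(I−A) / det(I−A).
Column E of adj(I−A): (0.2100, 0.0000, 0.3600); det(I−A) = 0.2385.
m_E = (0.2100 + 0.0000 + 0.3600) / 0.2385 = 0.57 / 0.2385 ≈ 2.390.

m_E = 2.390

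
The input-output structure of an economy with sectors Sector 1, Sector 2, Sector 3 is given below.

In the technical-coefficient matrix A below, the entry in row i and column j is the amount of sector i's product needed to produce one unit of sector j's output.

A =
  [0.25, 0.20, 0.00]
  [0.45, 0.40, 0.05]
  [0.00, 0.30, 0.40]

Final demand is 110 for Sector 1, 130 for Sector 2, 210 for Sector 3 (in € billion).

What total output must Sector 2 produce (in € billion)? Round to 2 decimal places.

I − A =
  [   0.75    -0.20     0.00]
  [  -0.45     0.60    -0.05]
  [   0.00    -0.30     0.60]
Cofactors of I−A, C_ij = (−1)^(i+j)·(minor ij) (rows/columns in the sector order above):
  C_11 = (0.60)(0.60) − (-0.05)(-0.30) = 0.3450
  C_12 = −[(-0.45)(0.60) − (-0.05)(0.00)] = 0.2700
  C_13 = (-0.45)(-0.30) − (0.60)(0.00) = 0.1350
  C_21 = −[(-0.20)(0.60) − (0.00)(-0.30)] = 0.1200
  C_22 = (0.75)(0.60) − (0.00)(0.00) = 0.4500
  C_23 = −[(0.75)(-0.30) − (-0.20)(0.00)] = 0.2250
  C_31 = (-0.20)(-0.05) − (0.00)(0.60) = 0.0100
  C_32 = −[(0.75)(-0.05) − (0.00)(-0.45)] = 0.0375
  C_33 = (0.75)(0.60) − (-0.20)(-0.45) = 0.3600
det(I−A) = Σ_j (I−A)_1j·C_1j = (0.75)(0.3450) + (-0.20)(0.2700) + (0.00)(0.1350) = 0.20475
adj(I−A) = Cᵀ =
  [ 0.3450   0.1200   0.0100]
  [ 0.2700   0.4500   0.0375]
  [ 0.1350   0.2250   0.3600]
(I − A)⁻¹ = adj(I−A) / det(I−A) ≈
  [   1.6850     0.5861     0.0488]
  [   1.3187     2.1978     0.1832]
  [   0.6593     1.0989     1.7582]
x = (I − A)⁻¹ d = adj(I−A)·d / det(I−A), with det(I−A) = 0.20475:
  x_1 = (0.3450·110 + 0.1200·130 + 0.0100·210) / 0.20475 = 55.65 / 0.20475 ≈ 271.79
  x_2 = (0.2700·110 + 0.4500·130 + 0.0375·210) / 0.20475 = 96.075 / 0.20475 ≈ 469.23
  x_3 = (0.1350·110 + 0.2250·130 + 0.3600·210) / 0.20475 = 119.70 / 0.20475 ≈ 584.62

x_2 = 469.23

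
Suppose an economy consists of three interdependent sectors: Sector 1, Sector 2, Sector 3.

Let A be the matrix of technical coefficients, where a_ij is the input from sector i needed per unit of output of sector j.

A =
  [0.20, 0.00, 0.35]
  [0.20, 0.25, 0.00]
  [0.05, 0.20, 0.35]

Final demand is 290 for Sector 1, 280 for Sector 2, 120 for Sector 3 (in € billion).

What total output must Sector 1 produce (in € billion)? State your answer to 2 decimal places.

x_1 = 530.42

I − A =
  [   0.80     0.00    -0.35]
  [  -0.20     0.75     0.00]
  [  -0.05    -0.20     0.65]
Cofactors of I−A, C_ij = (−1)^(i+j)·(minor ij) (rows/columns in the sector order above):
  C_11 = (0.75)(0.65) − (0.00)(-0.20) = 0.4875
  C_12 = −[(-0.20)(0.65) − (0.00)(-0.05)] = 0.1300
  C_13 = (-0.20)(-0.20) − (0.75)(-0.05) = 0.0775
  C_21 = −[(0.00)(0.65) − (-0.35)(-0.20)] = 0.0700
  C_22 = (0.80)(0.65) − (-0.35)(-0.05) = 0.5025
  C_23 = −[(0.80)(-0.20) − (0.00)(-0.05)] = 0.1600
  C_31 = (0.00)(0.00) − (-0.35)(0.75) = 0.2625
  C_32 = −[(0.80)(0.00) − (-0.35)(-0.20)] = 0.0700
  C_33 = (0.80)(0.75) − (0.00)(-0.20) = 0.6000
det(I−A) = Σ_j (I−A)_1j·C_1j = (0.80)(0.4875) + (0.00)(0.1300) + (-0.35)(0.0775) = 0.362875
adj(I−A) = Cᵀ =
  [ 0.4875   0.0700   0.2625]
  [ 0.1300   0.5025   0.0700]
  [ 0.0775   0.1600   0.6000]
(I − A)⁻¹ = adj(I−A) / det(I−A) ≈
  [   1.3434     0.1929     0.7234]
  [   0.3583     1.3848     0.1929]
  [   0.2136     0.4409     1.6535]
x = (I − A)⁻¹ d = adj(I−A)·d / det(I−A), with det(I−A) = 0.362875:
  x_1 = (0.4875·290 + 0.0700·280 + 0.2625·120) / 0.362875 = 192.475 / 0.362875 ≈ 530.42
  x_2 = (0.1300·290 + 0.5025·280 + 0.0700·120) / 0.362875 = 186.80 / 0.362875 ≈ 514.78
  x_3 = (0.0775·290 + 0.1600·280 + 0.6000·120) / 0.362875 = 139.275 / 0.362875 ≈ 383.81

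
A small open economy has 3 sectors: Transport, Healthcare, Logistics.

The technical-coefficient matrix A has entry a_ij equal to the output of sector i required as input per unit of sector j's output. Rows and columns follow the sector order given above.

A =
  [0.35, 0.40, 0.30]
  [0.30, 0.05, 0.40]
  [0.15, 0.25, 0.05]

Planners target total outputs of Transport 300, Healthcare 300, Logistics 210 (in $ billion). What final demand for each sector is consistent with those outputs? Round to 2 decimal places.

I − A =
  [   0.65    -0.40    -0.30]
  [  -0.30     0.95    -0.40]
  [  -0.15    -0.25     0.95]
d = (I − A) x:
  d_1 = (+0.65)·300 + (-0.40)·300 + (-0.30)·210 = 12.00
  d_2 = (-0.30)·300 + (+0.95)·300 + (-0.40)·210 = 111.00
  d_3 = (-0.15)·300 + (-0.25)·300 + (+0.95)·210 = 79.50

d_1 = 12.00, d_2 = 111.00, d_3 = 79.50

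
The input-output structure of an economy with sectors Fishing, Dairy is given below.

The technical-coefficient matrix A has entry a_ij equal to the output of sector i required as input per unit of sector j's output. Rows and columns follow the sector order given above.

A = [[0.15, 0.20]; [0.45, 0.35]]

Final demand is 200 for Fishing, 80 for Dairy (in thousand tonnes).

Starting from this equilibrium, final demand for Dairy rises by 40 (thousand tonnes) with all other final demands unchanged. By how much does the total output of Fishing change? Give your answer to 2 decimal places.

Δx_F = 17.30

I − A =
  [   0.85    -0.20]
  [  -0.45     0.65]
det(I−A) = (0.85)(0.65) − (-0.20)(-0.45) = 0.4625
adj(I−A) = [[0.65, 0.20], [0.45, 0.85]]
(I − A)⁻¹ = adj(I−A) / det(I−A) ≈
  [   1.4054     0.4324]
  [   0.9730     1.8378]
Δx = (I − A)⁻¹ Δd with Δd having +40 in the Dairy component and 0 elsewhere.
So Δx_F = L_FD · (+40), where L_FD = adj(I−A)_FD / det(I−A) = 0.20 / 0.4625.
Δx_F = 0.20 × (+40) / 0.4625 = 8.00 / 0.4625 ≈ 17.30.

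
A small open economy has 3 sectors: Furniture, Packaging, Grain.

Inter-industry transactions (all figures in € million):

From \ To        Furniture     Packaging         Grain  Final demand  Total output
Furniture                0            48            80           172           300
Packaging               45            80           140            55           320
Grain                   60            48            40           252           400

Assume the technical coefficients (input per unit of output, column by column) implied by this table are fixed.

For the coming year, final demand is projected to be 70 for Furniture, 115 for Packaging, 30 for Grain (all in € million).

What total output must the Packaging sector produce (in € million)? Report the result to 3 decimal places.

Technical coefficients a_ij = z_ij / X_j:
  a_11 = 0/300 = 0.00, a_21 = 45/300 = 0.15, a_31 = 60/300 = 0.20
  a_12 = 48/320 = 0.15, a_22 = 80/320 = 0.25, a_32 = 48/320 = 0.15
  a_13 = 80/400 = 0.20, a_23 = 140/400 = 0.35, a_33 = 40/400 = 0.10
I − A =
  [   1.00    -0.15    -0.20]
  [  -0.15     0.75    -0.35]
  [  -0.20    -0.15     0.90]
Cofactors of I−A, C_ij = (−1)^(i+j)·(minor ij) (rows/columns in the sector order above):
  C_11 = (0.75)(0.90) − (-0.35)(-0.15) = 0.6225
  C_12 = −[(-0.15)(0.90) − (-0.35)(-0.20)] = 0.2050
  C_13 = (-0.15)(-0.15) − (0.75)(-0.20) = 0.1725
  C_21 = −[(-0.15)(0.90) − (-0.20)(-0.15)] = 0.1650
  C_22 = (1.00)(0.90) − (-0.20)(-0.20) = 0.8600
  C_23 = −[(1.00)(-0.15) − (-0.15)(-0.20)] = 0.1800
  C_31 = (-0.15)(-0.35) − (-0.20)(0.75) = 0.2025
  C_32 = −[(1.00)(-0.35) − (-0.20)(-0.15)] = 0.3800
  C_33 = (1.00)(0.75) − (-0.15)(-0.15) = 0.7275
det(I−A) = Σ_j (I−A)_1j·C_1j = (1.00)(0.6225) + (-0.15)(0.2050) + (-0.20)(0.1725) = 0.55725
adj(I−A) = Cᵀ =
  [ 0.6225   0.1650   0.2025]
  [ 0.2050   0.8600   0.3800]
  [ 0.1725   0.1800   0.7275]
(I − A)⁻¹ = adj(I−A) / det(I−A) ≈
  [   1.1171     0.2961     0.3634]
  [   0.3679     1.5433     0.6819]
  [   0.3096     0.3230     1.3055]
x = (I − A)⁻¹ d = adj(I−A)·d / det(I−A), with det(I−A) = 0.55725:
  x_1 = (0.6225·70 + 0.1650·115 + 0.2025·30) / 0.55725 = 68.625 / 0.55725 ≈ 123.149
  x_2 = (0.2050·70 + 0.8600·115 + 0.3800·30) / 0.55725 = 124.65 / 0.55725 ≈ 223.688
  x_3 = (0.1725·70 + 0.1800·115 + 0.7275·30) / 0.55725 = 54.60 / 0.55725 ≈ 97.981

x_2 = 223.688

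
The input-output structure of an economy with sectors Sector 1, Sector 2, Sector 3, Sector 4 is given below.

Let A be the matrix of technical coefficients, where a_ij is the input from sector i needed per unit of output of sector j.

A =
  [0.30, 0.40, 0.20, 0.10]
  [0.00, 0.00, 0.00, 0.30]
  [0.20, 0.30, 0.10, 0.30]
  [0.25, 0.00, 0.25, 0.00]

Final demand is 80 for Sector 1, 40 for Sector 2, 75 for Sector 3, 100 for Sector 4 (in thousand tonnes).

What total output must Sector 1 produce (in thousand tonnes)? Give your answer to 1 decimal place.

x_1 = 287.1

I − A =
  [   0.70    -0.40    -0.20    -0.10]
  [   0.00     1.00     0.00    -0.30]
  [  -0.20    -0.30     0.90    -0.30]
  [  -0.25     0.00    -0.25     1.00]
Compute the cofactors C_ij = (−1)^(i+j)·(3×3 minor ij) of I−A; the adjugate is their transpose:
adj(I−A) = Cᵀ =
  [ 0.8025   0.3975   0.2550   0.2760]
  [ 0.0825   0.4950   0.0675   0.1770]
  [ 0.2975   0.3125   0.6450   0.3170]
  [ 0.2750   0.1775   0.2250   0.5900]
det(I−A) = Σ_j (I−A)_1j·C_1j = (0.70)(0.8025) + (-0.40)(0.0825) + (-0.20)(0.2975) + (-0.10)(0.2750) = 0.44175
(I − A)⁻¹ = adj(I−A) / det(I−A) ≈
  [   1.8166     0.8998     0.5772     0.6248]
  [   0.1868     1.1205     0.1528     0.4007]
  [   0.6735     0.7074     1.4601     0.7176]
  [   0.6225     0.4018     0.5093     1.3356]
x = (I − A)⁻¹ d = adj(I−A)·d / det(I−A), with det(I−A) = 0.44175:
  x_1 = (0.8025·80 + 0.3975·40 + 0.2550·75 + 0.2760·100) / 0.44175 = 126.825 / 0.44175 ≈ 287.1
  x_2 = (0.0825·80 + 0.4950·40 + 0.0675·75 + 0.1770·100) / 0.44175 = 49.1625 / 0.44175 ≈ 111.3
  x_3 = (0.2975·80 + 0.3125·40 + 0.6450·75 + 0.3170·100) / 0.44175 = 116.375 / 0.44175 ≈ 263.4
  x_4 = (0.2750·80 + 0.1775·40 + 0.2250·75 + 0.5900·100) / 0.44175 = 104.975 / 0.44175 ≈ 237.6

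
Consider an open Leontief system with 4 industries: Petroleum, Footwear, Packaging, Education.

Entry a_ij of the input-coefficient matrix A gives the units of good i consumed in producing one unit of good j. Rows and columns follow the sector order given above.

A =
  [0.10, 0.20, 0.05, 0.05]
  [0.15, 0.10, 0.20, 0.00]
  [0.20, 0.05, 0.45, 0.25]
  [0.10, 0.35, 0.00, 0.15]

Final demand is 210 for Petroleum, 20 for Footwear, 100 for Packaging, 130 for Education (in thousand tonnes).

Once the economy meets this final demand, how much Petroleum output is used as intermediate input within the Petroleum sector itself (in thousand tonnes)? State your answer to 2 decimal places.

z_11 = 30.89

I − A =
  [   0.90    -0.20    -0.05    -0.05]
  [  -0.15     0.90    -0.20     0.00]
  [  -0.20    -0.05     0.55    -0.25]
  [  -0.10    -0.35     0.00     0.85]
Compute the cofactors C_ij = (−1)^(i+j)·(3×3 minor ij) of I−A; the adjugate is their transpose:
adj(I−A) = Cᵀ =
  [ 0.394750   0.109625   0.075750   0.045500]
  [ 0.109125   0.408250   0.158375   0.053000]
  [ 0.195000   0.159250   0.655875   0.204375]
  [ 0.091375   0.181000   0.074125   0.402625]
det(I−A) = Σ_j (I−A)_1j·C_1j = (0.90)(0.394750) + (-0.20)(0.109125) + (-0.05)(0.195000) + (-0.05)(0.091375) = 0.31913125
(I − A)⁻¹ = adj(I−A) / det(I−A) ≈
  [   1.2370     0.3435     0.2374     0.1426]
  [   0.3419     1.2793     0.4963     0.1661]
  [   0.6110     0.4990     2.0552     0.6404]
  [   0.2863     0.5672     0.2323     1.2616]
First solve x = (I − A)⁻¹ d = adj(I−A)·d / det(I−A); in particular x_1 = (0.394750·210 + 0.109625·20 + 0.075750·100 + 0.045500·130) / 0.31913125 = 98.58 / 0.31913125 ≈ 308.9011.
Intermediate flow from 1 to 1: z_11 = a_11 · x_1 = 0.10 × 98.58 / 0.31913125 = 9.858 / 0.31913125 ≈ 30.89.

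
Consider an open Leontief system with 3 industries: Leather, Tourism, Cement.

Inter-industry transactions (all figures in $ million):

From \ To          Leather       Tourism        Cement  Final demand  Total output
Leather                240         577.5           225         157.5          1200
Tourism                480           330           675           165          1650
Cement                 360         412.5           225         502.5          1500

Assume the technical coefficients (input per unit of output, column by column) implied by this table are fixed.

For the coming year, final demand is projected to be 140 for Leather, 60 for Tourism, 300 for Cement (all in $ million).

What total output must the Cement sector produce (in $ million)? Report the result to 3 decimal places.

x_C = 911.932

Technical coefficients a_ij = z_ij / X_j:
  a_LL = 240/1200 = 0.20, a_TL = 480/1200 = 0.40, a_CL = 360/1200 = 0.30
  a_LT = 577.5/1650 = 0.35, a_TT = 330/1650 = 0.20, a_CT = 412.5/1650 = 0.25
  a_LC = 225/1500 = 0.15, a_TC = 675/1500 = 0.45, a_CC = 225/1500 = 0.15
I − A =
  [   0.80    -0.35    -0.15]
  [  -0.40     0.80    -0.45]
  [  -0.30    -0.25     0.85]
Cofactors of I−A, C_ij = (−1)^(i+j)·(minor ij) (rows/columns in the sector order above):
  C_11 = (0.80)(0.85) − (-0.45)(-0.25) = 0.5675
  C_12 = −[(-0.40)(0.85) − (-0.45)(-0.30)] = 0.4750
  C_13 = (-0.40)(-0.25) − (0.80)(-0.30) = 0.3400
  C_21 = −[(-0.35)(0.85) − (-0.15)(-0.25)] = 0.3350
  C_22 = (0.80)(0.85) − (-0.15)(-0.30) = 0.6350
  C_23 = −[(0.80)(-0.25) − (-0.35)(-0.30)] = 0.3050
  C_31 = (-0.35)(-0.45) − (-0.15)(0.80) = 0.2775
  C_32 = −[(0.80)(-0.45) − (-0.15)(-0.40)] = 0.4200
  C_33 = (0.80)(0.80) − (-0.35)(-0.40) = 0.5000
det(I−A) = Σ_j (I−A)_1j·C_1j = (0.80)(0.5675) + (-0.35)(0.4750) + (-0.15)(0.3400) = 0.23675
adj(I−A) = Cᵀ =
  [ 0.5675   0.3350   0.2775]
  [ 0.4750   0.6350   0.4200]
  [ 0.3400   0.3050   0.5000]
(I − A)⁻¹ = adj(I−A) / det(I−A) ≈
  [   2.3970     1.4150     1.1721]
  [   2.0063     2.6822     1.7740]
  [   1.4361     1.2883     2.1119]
x = (I − A)⁻¹ d = adj(I−A)·d / det(I−A), with det(I−A) = 0.23675:
  x_L = (0.5675·140 + 0.3350·60 + 0.2775·300) / 0.23675 = 182.80 / 0.23675 ≈ 772.122
  x_T = (0.4750·140 + 0.6350·60 + 0.4200·300) / 0.23675 = 230.60 / 0.23675 ≈ 974.023
  x_C = (0.3400·140 + 0.3050·60 + 0.5000·300) / 0.23675 = 215.90 / 0.23675 ≈ 911.932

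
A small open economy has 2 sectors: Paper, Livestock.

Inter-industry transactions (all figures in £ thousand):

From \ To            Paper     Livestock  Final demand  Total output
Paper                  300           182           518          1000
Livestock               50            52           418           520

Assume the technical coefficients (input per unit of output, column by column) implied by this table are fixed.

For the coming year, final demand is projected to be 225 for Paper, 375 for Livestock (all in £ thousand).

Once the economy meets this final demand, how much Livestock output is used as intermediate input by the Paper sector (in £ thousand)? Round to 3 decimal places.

z_LP = 27.245

Technical coefficients a_ij = z_ij / X_j:
  a_PP = 300/1000 = 0.30, a_LP = 50/1000 = 0.05
  a_PL = 182/520 = 0.35, a_LL = 52/520 = 0.10
I − A =
  [   0.70    -0.35]
  [  -0.05     0.90]
det(I−A) = (0.70)(0.90) − (-0.35)(-0.05) = 0.6125
adj(I−A) = [[0.90, 0.35], [0.05, 0.70]]
(I − A)⁻¹ = adj(I−A) / det(I−A) ≈
  [   1.4694     0.5714]
  [   0.0816     1.1429]
First solve x = (I − A)⁻¹ d = adj(I−A)·d / det(I−A); in particular x_P = (0.90·225 + 0.35·375) / 0.6125 = 333.75 / 0.6125 ≈ 544.89796.
Intermediate flow from L to P: z_LP = a_LP · x_P = 0.05 × 333.75 / 0.6125 = 16.6875 / 0.6125 ≈ 27.245.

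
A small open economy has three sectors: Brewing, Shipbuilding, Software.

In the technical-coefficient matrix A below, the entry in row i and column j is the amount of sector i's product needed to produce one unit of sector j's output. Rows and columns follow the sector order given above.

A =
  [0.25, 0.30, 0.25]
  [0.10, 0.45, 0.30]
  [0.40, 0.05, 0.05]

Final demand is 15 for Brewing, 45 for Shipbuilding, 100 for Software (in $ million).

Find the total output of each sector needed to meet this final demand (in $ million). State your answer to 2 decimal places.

I − A =
  [   0.75    -0.30    -0.25]
  [  -0.10     0.55    -0.30]
  [  -0.40    -0.05     0.95]
Cofactors of I−A, C_ij = (−1)^(i+j)·(minor ij) (rows/columns in the sector order above):
  C_11 = (0.55)(0.95) − (-0.30)(-0.05) = 0.5075
  C_12 = −[(-0.10)(0.95) − (-0.30)(-0.40)] = 0.2150
  C_13 = (-0.10)(-0.05) − (0.55)(-0.40) = 0.2250
  C_21 = −[(-0.30)(0.95) − (-0.25)(-0.05)] = 0.2975
  C_22 = (0.75)(0.95) − (-0.25)(-0.40) = 0.6125
  C_23 = −[(0.75)(-0.05) − (-0.30)(-0.40)] = 0.1575
  C_31 = (-0.30)(-0.30) − (-0.25)(0.55) = 0.2275
  C_32 = −[(0.75)(-0.30) − (-0.25)(-0.10)] = 0.2500
  C_33 = (0.75)(0.55) − (-0.30)(-0.10) = 0.3825
det(I−A) = Σ_j (I−A)_1j·C_1j = (0.75)(0.5075) + (-0.30)(0.2150) + (-0.25)(0.2250) = 0.259875
adj(I−A) = Cᵀ =
  [ 0.5075   0.2975   0.2275]
  [ 0.2150   0.6125   0.2500]
  [ 0.2250   0.1575   0.3825]
(I − A)⁻¹ = adj(I−A) / det(I−A) ≈
  [   1.9529     1.1448     0.8754]
  [   0.8273     2.3569     0.9620]
  [   0.8658     0.6061     1.4719]
x = (I − A)⁻¹ d = adj(I−A)·d / det(I−A), with det(I−A) = 0.259875:
  x_1 = (0.5075·15 + 0.2975·45 + 0.2275·100) / 0.259875 = 43.75 / 0.259875 ≈ 168.35
  x_2 = (0.2150·15 + 0.6125·45 + 0.2500·100) / 0.259875 = 55.7875 / 0.259875 ≈ 214.67
  x_3 = (0.2250·15 + 0.1575·45 + 0.3825·100) / 0.259875 = 48.7125 / 0.259875 ≈ 187.45

x_1 = 168.35, x_2 = 214.67, x_3 = 187.45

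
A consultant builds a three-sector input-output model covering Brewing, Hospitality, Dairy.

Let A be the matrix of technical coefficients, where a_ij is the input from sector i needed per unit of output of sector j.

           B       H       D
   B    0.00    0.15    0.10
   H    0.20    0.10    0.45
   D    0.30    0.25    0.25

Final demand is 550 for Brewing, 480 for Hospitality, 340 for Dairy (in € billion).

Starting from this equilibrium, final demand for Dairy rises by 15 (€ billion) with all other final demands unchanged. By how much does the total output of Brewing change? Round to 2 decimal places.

Δx_B = 4.84

I − A =
  [   1.00    -0.15    -0.10]
  [  -0.20     0.90    -0.45]
  [  -0.30    -0.25     0.75]
Cofactors of I−A, C_ij = (−1)^(i+j)·(minor ij) (rows/columns in the sector order above):
  C_11 = (0.90)(0.75) − (-0.45)(-0.25) = 0.5625
  C_12 = −[(-0.20)(0.75) − (-0.45)(-0.30)] = 0.2850
  C_13 = (-0.20)(-0.25) − (0.90)(-0.30) = 0.3200
  C_21 = −[(-0.15)(0.75) − (-0.10)(-0.25)] = 0.1375
  C_22 = (1.00)(0.75) − (-0.10)(-0.30) = 0.7200
  C_23 = −[(1.00)(-0.25) − (-0.15)(-0.30)] = 0.2950
  C_31 = (-0.15)(-0.45) − (-0.10)(0.90) = 0.1575
  C_32 = −[(1.00)(-0.45) − (-0.10)(-0.20)] = 0.4700
  C_33 = (1.00)(0.90) − (-0.15)(-0.20) = 0.8700
det(I−A) = Σ_j (I−A)_1j·C_1j = (1.00)(0.5625) + (-0.15)(0.2850) + (-0.10)(0.3200) = 0.48775
adj(I−A) = Cᵀ =
  [ 0.5625   0.1375   0.1575]
  [ 0.2850   0.7200   0.4700]
  [ 0.3200   0.2950   0.8700]
(I − A)⁻¹ = adj(I−A) / det(I−A) ≈
  [   1.1533     0.2819     0.3229]
  [   0.5843     1.4762     0.9636]
  [   0.6561     0.6048     1.7837]
Δx = (I − A)⁻¹ Δd with Δd having +15 in the Dairy component and 0 elsewhere.
So Δx_B = L_BD · (+15), where L_BD = adj(I−A)_BD / det(I−A) = 0.1575 / 0.48775.
Δx_B = 0.1575 × (+15) / 0.48775 = 2.3625 / 0.48775 ≈ 4.84.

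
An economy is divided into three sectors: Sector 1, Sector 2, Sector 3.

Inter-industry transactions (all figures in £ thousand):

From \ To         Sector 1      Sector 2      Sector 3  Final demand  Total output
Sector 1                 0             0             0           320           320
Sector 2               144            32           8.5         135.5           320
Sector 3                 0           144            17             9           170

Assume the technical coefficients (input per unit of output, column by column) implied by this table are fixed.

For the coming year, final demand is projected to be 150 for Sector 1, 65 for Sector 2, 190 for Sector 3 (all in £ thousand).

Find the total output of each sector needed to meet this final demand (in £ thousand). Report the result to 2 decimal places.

x_1 = 150.00, x_2 = 163.49, x_3 = 292.86

Technical coefficients a_ij = z_ij / X_j:
  a_11 = 0/320 = 0.00, a_21 = 144/320 = 0.45, a_31 = 0/320 = 0.00
  a_12 = 0/320 = 0.00, a_22 = 32/320 = 0.10, a_32 = 144/320 = 0.45
  a_13 = 0/170 = 0.00, a_23 = 8.5/170 = 0.05, a_33 = 17/170 = 0.10
I − A =
  [   1.00     0.00     0.00]
  [  -0.45     0.90    -0.05]
  [   0.00    -0.45     0.90]
Cofactors of I−A, C_ij = (−1)^(i+j)·(minor ij) (rows/columns in the sector order above):
  C_11 = (0.90)(0.90) − (-0.05)(-0.45) = 0.7875
  C_12 = −[(-0.45)(0.90) − (-0.05)(0.00)] = 0.4050
  C_13 = (-0.45)(-0.45) − (0.90)(0.00) = 0.2025
  C_21 = −[(0.00)(0.90) − (0.00)(-0.45)] = 0.0000
  C_22 = (1.00)(0.90) − (0.00)(0.00) = 0.9000
  C_23 = −[(1.00)(-0.45) − (0.00)(0.00)] = 0.4500
  C_31 = (0.00)(-0.05) − (0.00)(0.90) = 0.0000
  C_32 = −[(1.00)(-0.05) − (0.00)(-0.45)] = 0.0500
  C_33 = (1.00)(0.90) − (0.00)(-0.45) = 0.9000
det(I−A) = Σ_j (I−A)_1j·C_1j = (1.00)(0.7875) + (0.00)(0.4050) + (0.00)(0.2025) = 0.7875
adj(I−A) = Cᵀ =
  [ 0.7875   0.0000   0.0000]
  [ 0.4050   0.9000   0.0500]
  [ 0.2025   0.4500   0.9000]
(I − A)⁻¹ = adj(I−A) / det(I−A) ≈
  [   1.0000     0.0000     0.0000]
  [   0.5143     1.1429     0.0635]
  [   0.2571     0.5714     1.1429]
x = (I − A)⁻¹ d = adj(I−A)·d / det(I−A), with det(I−A) = 0.7875:
  x_1 = (0.7875·150 + 0.0000·65 + 0.0000·190) / 0.7875 = 118.125 / 0.7875 = 150.00
  x_2 = (0.4050·150 + 0.9000·65 + 0.0500·190) / 0.7875 = 128.75 / 0.7875 ≈ 163.49
  x_3 = (0.2025·150 + 0.4500·65 + 0.9000·190) / 0.7875 = 230.625 / 0.7875 ≈ 292.86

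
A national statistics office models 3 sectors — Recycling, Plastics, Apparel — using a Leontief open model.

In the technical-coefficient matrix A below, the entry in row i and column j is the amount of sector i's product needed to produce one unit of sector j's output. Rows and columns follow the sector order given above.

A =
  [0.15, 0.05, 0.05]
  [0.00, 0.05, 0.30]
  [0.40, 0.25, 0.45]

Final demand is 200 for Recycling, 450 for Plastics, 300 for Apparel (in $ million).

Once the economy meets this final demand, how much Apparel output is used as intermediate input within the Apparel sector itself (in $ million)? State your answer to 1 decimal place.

I − A =
  [   0.85    -0.05    -0.05]
  [   0.00     0.95    -0.30]
  [  -0.40    -0.25     0.55]
Cofactors of I−A, C_ij = (−1)^(i+j)·(minor ij) (rows/columns in the sector order above):
  C_11 = (0.95)(0.55) − (-0.30)(-0.25) = 0.4475
  C_12 = −[(0.00)(0.55) − (-0.30)(-0.40)] = 0.1200
  C_13 = (0.00)(-0.25) − (0.95)(-0.40) = 0.3800
  C_21 = −[(-0.05)(0.55) − (-0.05)(-0.25)] = 0.0400
  C_22 = (0.85)(0.55) − (-0.05)(-0.40) = 0.4475
  C_23 = −[(0.85)(-0.25) − (-0.05)(-0.40)] = 0.2325
  C_31 = (-0.05)(-0.30) − (-0.05)(0.95) = 0.0625
  C_32 = −[(0.85)(-0.30) − (-0.05)(0.00)] = 0.2550
  C_33 = (0.85)(0.95) − (-0.05)(0.00) = 0.8075
det(I−A) = Σ_j (I−A)_1j·C_1j = (0.85)(0.4475) + (-0.05)(0.1200) + (-0.05)(0.3800) = 0.355375
adj(I−A) = Cᵀ =
  [ 0.4475   0.0400   0.0625]
  [ 0.1200   0.4475   0.2550]
  [ 0.3800   0.2325   0.8075]
(I − A)⁻¹ = adj(I−A) / det(I−A) ≈
  [   1.2592     0.1126     0.1759]
  [   0.3377     1.2592     0.7176]
  [   1.0693     0.6542     2.2722]
First solve x = (I − A)⁻¹ d = adj(I−A)·d / det(I−A); in particular x_A = (0.3800·200 + 0.2325·450 + 0.8075·300) / 0.355375 = 422.875 / 0.355375 ≈ 1189.940.
Intermediate flow from A to A: z_AA = a_AA · x_A = 0.45 × 422.875 / 0.355375 = 190.29375 / 0.355375 ≈ 535.5.

z_AA = 535.5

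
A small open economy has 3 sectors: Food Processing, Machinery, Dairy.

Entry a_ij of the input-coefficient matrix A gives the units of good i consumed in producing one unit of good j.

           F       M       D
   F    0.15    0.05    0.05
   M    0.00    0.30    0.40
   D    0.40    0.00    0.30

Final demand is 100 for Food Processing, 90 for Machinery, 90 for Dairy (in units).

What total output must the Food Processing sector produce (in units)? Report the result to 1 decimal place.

x_F = 144.7

I − A =
  [   0.85    -0.05    -0.05]
  [   0.00     0.70    -0.40]
  [  -0.40     0.00     0.70]
Cofactors of I−A, C_ij = (−1)^(i+j)·(minor ij) (rows/columns in the sector order above):
  C_11 = (0.70)(0.70) − (-0.40)(0.00) = 0.4900
  C_12 = −[(0.00)(0.70) − (-0.40)(-0.40)] = 0.1600
  C_13 = (0.00)(0.00) − (0.70)(-0.40) = 0.2800
  C_21 = −[(-0.05)(0.70) − (-0.05)(0.00)] = 0.0350
  C_22 = (0.85)(0.70) − (-0.05)(-0.40) = 0.5750
  C_23 = −[(0.85)(0.00) − (-0.05)(-0.40)] = 0.0200
  C_31 = (-0.05)(-0.40) − (-0.05)(0.70) = 0.0550
  C_32 = −[(0.85)(-0.40) − (-0.05)(0.00)] = 0.3400
  C_33 = (0.85)(0.70) − (-0.05)(0.00) = 0.5950
det(I−A) = Σ_j (I−A)_1j·C_1j = (0.85)(0.4900) + (-0.05)(0.1600) + (-0.05)(0.2800) = 0.3945
adj(I−A) = Cᵀ =
  [ 0.4900   0.0350   0.0550]
  [ 0.1600   0.5750   0.3400]
  [ 0.2800   0.0200   0.5950]
(I − A)⁻¹ = adj(I−A) / det(I−A) ≈
  [   1.2421     0.0887     0.1394]
  [   0.4056     1.4575     0.8619]
  [   0.7098     0.0507     1.5082]
x = (I − A)⁻¹ d = adj(I−A)·d / det(I−A), with det(I−A) = 0.3945:
  x_F = (0.4900·100 + 0.0350·90 + 0.0550·90) / 0.3945 = 57.10 / 0.3945 ≈ 144.7
  x_M = (0.1600·100 + 0.5750·90 + 0.3400·90) / 0.3945 = 98.35 / 0.3945 ≈ 249.3
  x_D = (0.2800·100 + 0.0200·90 + 0.5950·90) / 0.3945 = 83.35 / 0.3945 ≈ 211.3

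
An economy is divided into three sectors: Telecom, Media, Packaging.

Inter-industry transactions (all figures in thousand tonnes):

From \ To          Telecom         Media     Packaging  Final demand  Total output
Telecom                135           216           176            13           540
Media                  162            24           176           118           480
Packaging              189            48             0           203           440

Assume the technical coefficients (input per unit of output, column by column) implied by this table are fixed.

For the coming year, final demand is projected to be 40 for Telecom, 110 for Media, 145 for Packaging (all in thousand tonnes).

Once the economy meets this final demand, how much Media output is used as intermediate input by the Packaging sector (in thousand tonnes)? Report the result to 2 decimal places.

z_23 = 145.88

Technical coefficients a_ij = z_ij / X_j:
  a_11 = 135/540 = 0.25, a_21 = 162/540 = 0.30, a_31 = 189/540 = 0.35
  a_12 = 216/480 = 0.45, a_22 = 24/480 = 0.05, a_32 = 48/480 = 0.10
  a_13 = 176/440 = 0.40, a_23 = 176/440 = 0.40, a_33 = 0/440 = 0.00
I − A =
  [   0.75    -0.45    -0.40]
  [  -0.30     0.95    -0.40]
  [  -0.35    -0.10     1.00]
Cofactors of I−A, C_ij = (−1)^(i+j)·(minor ij) (rows/columns in the sector order above):
  C_11 = (0.95)(1.00) − (-0.40)(-0.10) = 0.9100
  C_12 = −[(-0.30)(1.00) − (-0.40)(-0.35)] = 0.4400
  C_13 = (-0.30)(-0.10) − (0.95)(-0.35) = 0.3625
  C_21 = −[(-0.45)(1.00) − (-0.40)(-0.10)] = 0.4900
  C_22 = (0.75)(1.00) − (-0.40)(-0.35) = 0.6100
  C_23 = −[(0.75)(-0.10) − (-0.45)(-0.35)] = 0.2325
  C_31 = (-0.45)(-0.40) − (-0.40)(0.95) = 0.5600
  C_32 = −[(0.75)(-0.40) − (-0.40)(-0.30)] = 0.4200
  C_33 = (0.75)(0.95) − (-0.45)(-0.30) = 0.5775
det(I−A) = Σ_j (I−A)_1j·C_1j = (0.75)(0.9100) + (-0.45)(0.4400) + (-0.40)(0.3625) = 0.3395
adj(I−A) = Cᵀ =
  [ 0.9100   0.4900   0.5600]
  [ 0.4400   0.6100   0.4200]
  [ 0.3625   0.2325   0.5775]
(I − A)⁻¹ = adj(I−A) / det(I−A) ≈
  [   2.6804     1.4433     1.6495]
  [   1.2960     1.7968     1.2371]
  [   1.0677     0.6848     1.7010]
First solve x = (I − A)⁻¹ d = adj(I−A)·d / det(I−A); in particular x_3 = (0.3625·40 + 0.2325·110 + 0.5775·145) / 0.3395 = 123.8125 / 0.3395 ≈ 364.6907.
Intermediate flow from 2 to 3: z_23 = a_23 · x_3 = 0.40 × 123.8125 / 0.3395 = 49.525 / 0.3395 ≈ 145.88.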